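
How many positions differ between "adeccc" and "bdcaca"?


Comparing "adeccc" and "bdcaca" position by position:
  Position 0: 'a' vs 'b' => DIFFER
  Position 1: 'd' vs 'd' => same
  Position 2: 'e' vs 'c' => DIFFER
  Position 3: 'c' vs 'a' => DIFFER
  Position 4: 'c' vs 'c' => same
  Position 5: 'c' vs 'a' => DIFFER
Positions that differ: 4

4


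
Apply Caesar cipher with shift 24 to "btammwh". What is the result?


Caesar cipher: shift "btammwh" by 24
  'b' (pos 1) + 24 = pos 25 = 'z'
  't' (pos 19) + 24 = pos 17 = 'r'
  'a' (pos 0) + 24 = pos 24 = 'y'
  'm' (pos 12) + 24 = pos 10 = 'k'
  'm' (pos 12) + 24 = pos 10 = 'k'
  'w' (pos 22) + 24 = pos 20 = 'u'
  'h' (pos 7) + 24 = pos 5 = 'f'
Result: zrykkuf

zrykkuf


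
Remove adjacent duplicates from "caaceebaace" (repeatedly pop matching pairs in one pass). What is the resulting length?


Input: caaceebaace
Stack-based adjacent duplicate removal:
  Read 'c': push. Stack: c
  Read 'a': push. Stack: ca
  Read 'a': matches stack top 'a' => pop. Stack: c
  Read 'c': matches stack top 'c' => pop. Stack: (empty)
  Read 'e': push. Stack: e
  Read 'e': matches stack top 'e' => pop. Stack: (empty)
  Read 'b': push. Stack: b
  Read 'a': push. Stack: ba
  Read 'a': matches stack top 'a' => pop. Stack: b
  Read 'c': push. Stack: bc
  Read 'e': push. Stack: bce
Final stack: "bce" (length 3)

3


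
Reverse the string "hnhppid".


Input: hnhppid
Reading characters right to left:
  Position 6: 'd'
  Position 5: 'i'
  Position 4: 'p'
  Position 3: 'p'
  Position 2: 'h'
  Position 1: 'n'
  Position 0: 'h'
Reversed: dipphnh

dipphnh


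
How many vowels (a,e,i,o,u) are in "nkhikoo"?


Input: nkhikoo
Checking each character:
  'n' at position 0: consonant
  'k' at position 1: consonant
  'h' at position 2: consonant
  'i' at position 3: vowel (running total: 1)
  'k' at position 4: consonant
  'o' at position 5: vowel (running total: 2)
  'o' at position 6: vowel (running total: 3)
Total vowels: 3

3


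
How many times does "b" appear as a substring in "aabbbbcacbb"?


Searching for "b" in "aabbbbcacbb"
Scanning each position:
  Position 0: "a" => no
  Position 1: "a" => no
  Position 2: "b" => MATCH
  Position 3: "b" => MATCH
  Position 4: "b" => MATCH
  Position 5: "b" => MATCH
  Position 6: "c" => no
  Position 7: "a" => no
  Position 8: "c" => no
  Position 9: "b" => MATCH
  Position 10: "b" => MATCH
Total occurrences: 6

6


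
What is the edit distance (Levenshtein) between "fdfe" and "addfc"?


Computing edit distance: "fdfe" -> "addfc"
DP table:
           a    d    d    f    c
      0    1    2    3    4    5
  f   1    1    2    3    3    4
  d   2    2    1    2    3    4
  f   3    3    2    2    2    3
  e   4    4    3    3    3    3
Edit distance = dp[4][5] = 3

3


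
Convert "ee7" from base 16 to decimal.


Input: "ee7" in base 16
Positional expansion:
  Digit 'e' (value 14) x 16^2 = 3584
  Digit 'e' (value 14) x 16^1 = 224
  Digit '7' (value 7) x 16^0 = 7
Sum = 3815

3815


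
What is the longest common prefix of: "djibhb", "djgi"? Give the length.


Words: djibhb, djgi
  Position 0: all 'd' => match
  Position 1: all 'j' => match
  Position 2: ('i', 'g') => mismatch, stop
LCP = "dj" (length 2)

2


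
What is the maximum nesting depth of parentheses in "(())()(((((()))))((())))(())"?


Input: "(())()(((((()))))((())))(())"
Tracking depth:
  Position 0 '(': depth becomes 1
  Position 1 '(': depth becomes 2
  Position 2 ')': depth becomes 1
  Position 3 ')': depth becomes 0
  Position 4 '(': depth becomes 1
  Position 5 ')': depth becomes 0
  Position 6 '(': depth becomes 1
  Position 7 '(': depth becomes 2
  Position 8 '(': depth becomes 3
  Position 9 '(': depth becomes 4
  Position 10 '(': depth becomes 5
  Position 11 '(': depth becomes 6
  Position 12 ')': depth becomes 5
  Position 13 ')': depth becomes 4
  Position 14 ')': depth becomes 3
  Position 15 ')': depth becomes 2
  Position 16 ')': depth becomes 1
  Position 17 '(': depth becomes 2
  Position 18 '(': depth becomes 3
  Position 19 '(': depth becomes 4
  Position 20 ')': depth becomes 3
  Position 21 ')': depth becomes 2
  Position 22 ')': depth becomes 1
  Position 23 ')': depth becomes 0
  Position 24 '(': depth becomes 1
  Position 25 '(': depth becomes 2
  Position 26 ')': depth becomes 1
  Position 27 ')': depth becomes 0
Maximum depth reached: 6

6


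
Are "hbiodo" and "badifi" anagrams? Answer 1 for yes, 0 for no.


Strings: "hbiodo", "badifi"
Sorted first:  bdhioo
Sorted second: abdfii
Differ at position 0: 'b' vs 'a' => not anagrams

0


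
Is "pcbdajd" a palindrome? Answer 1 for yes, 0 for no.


Input: pcbdajd
Reversed: djadbcp
  Compare pos 0 ('p') with pos 6 ('d'): MISMATCH
  Compare pos 1 ('c') with pos 5 ('j'): MISMATCH
  Compare pos 2 ('b') with pos 4 ('a'): MISMATCH
Result: not a palindrome

0


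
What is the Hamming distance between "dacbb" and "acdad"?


Comparing "dacbb" and "acdad" position by position:
  Position 0: 'd' vs 'a' => differ
  Position 1: 'a' vs 'c' => differ
  Position 2: 'c' vs 'd' => differ
  Position 3: 'b' vs 'a' => differ
  Position 4: 'b' vs 'd' => differ
Total differences (Hamming distance): 5

5


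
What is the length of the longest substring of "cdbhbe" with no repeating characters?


Input: "cdbhbe"
Sliding window (track last position of each char):
  Position 0 ('c'): window [0,0] length 1 -- new best
  Position 1 ('d'): window [0,1] length 2 -- new best
  Position 2 ('b'): window [0,2] length 3 -- new best
  Position 3 ('h'): window [0,3] length 4 -- new best
  Position 4 ('b'): repeat (last at 2), move window start to 3
  Position 4 ('b'): window [3,4] length 2
  Position 5 ('e'): window [3,5] length 3
Longest substring with no repeats: "cdbh" with length 4

4


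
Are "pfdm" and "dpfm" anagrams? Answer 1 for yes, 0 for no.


Strings: "pfdm", "dpfm"
Sorted first:  dfmp
Sorted second: dfmp
Sorted forms match => anagrams

1


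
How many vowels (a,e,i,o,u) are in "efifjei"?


Input: efifjei
Checking each character:
  'e' at position 0: vowel (running total: 1)
  'f' at position 1: consonant
  'i' at position 2: vowel (running total: 2)
  'f' at position 3: consonant
  'j' at position 4: consonant
  'e' at position 5: vowel (running total: 3)
  'i' at position 6: vowel (running total: 4)
Total vowels: 4

4


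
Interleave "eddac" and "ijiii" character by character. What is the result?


Interleaving "eddac" and "ijiii":
  Position 0: 'e' from first, 'i' from second => "ei"
  Position 1: 'd' from first, 'j' from second => "dj"
  Position 2: 'd' from first, 'i' from second => "di"
  Position 3: 'a' from first, 'i' from second => "ai"
  Position 4: 'c' from first, 'i' from second => "ci"
Result: eidjdiaici

eidjdiaici


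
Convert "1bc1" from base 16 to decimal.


Input: "1bc1" in base 16
Positional expansion:
  Digit '1' (value 1) x 16^3 = 4096
  Digit 'b' (value 11) x 16^2 = 2816
  Digit 'c' (value 12) x 16^1 = 192
  Digit '1' (value 1) x 16^0 = 1
Sum = 7105

7105


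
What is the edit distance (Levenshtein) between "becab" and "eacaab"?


Computing edit distance: "becab" -> "eacaab"
DP table:
           e    a    c    a    a    b
      0    1    2    3    4    5    6
  b   1    1    2    3    4    5    5
  e   2    1    2    3    4    5    6
  c   3    2    2    2    3    4    5
  a   4    3    2    3    2    3    4
  b   5    4    3    3    3    3    3
Edit distance = dp[5][6] = 3

3


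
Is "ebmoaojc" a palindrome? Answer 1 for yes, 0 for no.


Input: ebmoaojc
Reversed: cjoaombe
  Compare pos 0 ('e') with pos 7 ('c'): MISMATCH
  Compare pos 1 ('b') with pos 6 ('j'): MISMATCH
  Compare pos 2 ('m') with pos 5 ('o'): MISMATCH
  Compare pos 3 ('o') with pos 4 ('a'): MISMATCH
Result: not a palindrome

0


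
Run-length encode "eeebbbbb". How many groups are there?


Input: eeebbbbb
Scanning for consecutive runs:
  Group 1: 'e' x 3 (positions 0-2)
  Group 2: 'b' x 5 (positions 3-7)
Total groups: 2

2


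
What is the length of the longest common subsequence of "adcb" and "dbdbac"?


LCS of "adcb" and "dbdbac"
DP table:
           d    b    d    b    a    c
      0    0    0    0    0    0    0
  a   0    0    0    0    0    1    1
  d   0    1    1    1    1    1    1
  c   0    1    1    1    1    1    2
  b   0    1    2    2    2    2    2
LCS length = dp[4][6] = 2

2


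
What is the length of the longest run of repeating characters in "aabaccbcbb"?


Input: "aabaccbcbb"
Scanning for longest run:
  Position 1 ('a'): continues run of 'a', length=2
  Position 2 ('b'): new char, reset run to 1
  Position 3 ('a'): new char, reset run to 1
  Position 4 ('c'): new char, reset run to 1
  Position 5 ('c'): continues run of 'c', length=2
  Position 6 ('b'): new char, reset run to 1
  Position 7 ('c'): new char, reset run to 1
  Position 8 ('b'): new char, reset run to 1
  Position 9 ('b'): continues run of 'b', length=2
Longest run: 'a' with length 2

2


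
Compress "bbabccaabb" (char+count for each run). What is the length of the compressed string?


Input: bbabccaabb
Runs:
  'b' x 2 => "b2"
  'a' x 1 => "a1"
  'b' x 1 => "b1"
  'c' x 2 => "c2"
  'a' x 2 => "a2"
  'b' x 2 => "b2"
Compressed: "b2a1b1c2a2b2"
Compressed length: 12

12


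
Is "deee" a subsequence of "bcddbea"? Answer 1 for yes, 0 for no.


Check if "deee" is a subsequence of "bcddbea"
Greedy scan:
  Position 0 ('b'): no match needed
  Position 1 ('c'): no match needed
  Position 2 ('d'): matches sub[0] = 'd'
  Position 3 ('d'): no match needed
  Position 4 ('b'): no match needed
  Position 5 ('e'): matches sub[1] = 'e'
  Position 6 ('a'): no match needed
Only matched 2/4 characters => not a subsequence

0


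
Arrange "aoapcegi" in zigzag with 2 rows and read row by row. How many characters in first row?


Zigzag "aoapcegi" into 2 rows:
Placing characters:
  'a' => row 0
  'o' => row 1
  'a' => row 0
  'p' => row 1
  'c' => row 0
  'e' => row 1
  'g' => row 0
  'i' => row 1
Rows:
  Row 0: "aacg"
  Row 1: "opei"
First row length: 4

4


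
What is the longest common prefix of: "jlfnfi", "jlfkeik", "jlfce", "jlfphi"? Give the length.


Words: jlfnfi, jlfkeik, jlfce, jlfphi
  Position 0: all 'j' => match
  Position 1: all 'l' => match
  Position 2: all 'f' => match
  Position 3: ('n', 'k', 'c', 'p') => mismatch, stop
LCP = "jlf" (length 3)

3


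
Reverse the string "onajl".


Input: onajl
Reading characters right to left:
  Position 4: 'l'
  Position 3: 'j'
  Position 2: 'a'
  Position 1: 'n'
  Position 0: 'o'
Reversed: ljano

ljano


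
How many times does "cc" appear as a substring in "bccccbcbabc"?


Searching for "cc" in "bccccbcbabc"
Scanning each position:
  Position 0: "bc" => no
  Position 1: "cc" => MATCH
  Position 2: "cc" => MATCH
  Position 3: "cc" => MATCH
  Position 4: "cb" => no
  Position 5: "bc" => no
  Position 6: "cb" => no
  Position 7: "ba" => no
  Position 8: "ab" => no
  Position 9: "bc" => no
Total occurrences: 3

3


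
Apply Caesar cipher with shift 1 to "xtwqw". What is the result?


Caesar cipher: shift "xtwqw" by 1
  'x' (pos 23) + 1 = pos 24 = 'y'
  't' (pos 19) + 1 = pos 20 = 'u'
  'w' (pos 22) + 1 = pos 23 = 'x'
  'q' (pos 16) + 1 = pos 17 = 'r'
  'w' (pos 22) + 1 = pos 23 = 'x'
Result: yuxrx

yuxrx


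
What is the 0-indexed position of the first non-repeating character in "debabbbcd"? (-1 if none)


Input: debabbbcd
Character frequencies:
  'a': 1
  'b': 4
  'c': 1
  'd': 2
  'e': 1
Scanning left to right for freq == 1:
  Position 0 ('d'): freq=2, skip
  Position 1 ('e'): unique! => answer = 1

1


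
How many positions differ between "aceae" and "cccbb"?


Comparing "aceae" and "cccbb" position by position:
  Position 0: 'a' vs 'c' => DIFFER
  Position 1: 'c' vs 'c' => same
  Position 2: 'e' vs 'c' => DIFFER
  Position 3: 'a' vs 'b' => DIFFER
  Position 4: 'e' vs 'b' => DIFFER
Positions that differ: 4

4


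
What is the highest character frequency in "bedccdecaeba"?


Input: bedccdecaeba
Character counts:
  'a': 2
  'b': 2
  'c': 3
  'd': 2
  'e': 3
Maximum frequency: 3

3


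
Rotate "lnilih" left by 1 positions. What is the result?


Input: "lnilih", rotate left by 1
First 1 characters: "l"
Remaining characters: "nilih"
Concatenate remaining + first: "nilih" + "l" = "nilihl"

nilihl


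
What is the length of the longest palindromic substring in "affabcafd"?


Input: "affabcafd"
Checking substrings for palindromes:
  [0:4] "affa" (len 4) => palindrome
  [1:3] "ff" (len 2) => palindrome
Longest palindromic substring: "affa" with length 4

4


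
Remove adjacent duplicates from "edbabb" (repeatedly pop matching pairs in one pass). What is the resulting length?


Input: edbabb
Stack-based adjacent duplicate removal:
  Read 'e': push. Stack: e
  Read 'd': push. Stack: ed
  Read 'b': push. Stack: edb
  Read 'a': push. Stack: edba
  Read 'b': push. Stack: edbab
  Read 'b': matches stack top 'b' => pop. Stack: edba
Final stack: "edba" (length 4)

4


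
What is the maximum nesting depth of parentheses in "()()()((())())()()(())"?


Input: "()()()((())())()()(())"
Tracking depth:
  Position 0 '(': depth becomes 1
  Position 1 ')': depth becomes 0
  Position 2 '(': depth becomes 1
  Position 3 ')': depth becomes 0
  Position 4 '(': depth becomes 1
  Position 5 ')': depth becomes 0
  Position 6 '(': depth becomes 1
  Position 7 '(': depth becomes 2
  Position 8 '(': depth becomes 3
  Position 9 ')': depth becomes 2
  Position 10 ')': depth becomes 1
  Position 11 '(': depth becomes 2
  Position 12 ')': depth becomes 1
  Position 13 ')': depth becomes 0
  Position 14 '(': depth becomes 1
  Position 15 ')': depth becomes 0
  Position 16 '(': depth becomes 1
  Position 17 ')': depth becomes 0
  Position 18 '(': depth becomes 1
  Position 19 '(': depth becomes 2
  Position 20 ')': depth becomes 1
  Position 21 ')': depth becomes 0
Maximum depth reached: 3

3


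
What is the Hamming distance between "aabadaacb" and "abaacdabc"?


Comparing "aabadaacb" and "abaacdabc" position by position:
  Position 0: 'a' vs 'a' => same
  Position 1: 'a' vs 'b' => differ
  Position 2: 'b' vs 'a' => differ
  Position 3: 'a' vs 'a' => same
  Position 4: 'd' vs 'c' => differ
  Position 5: 'a' vs 'd' => differ
  Position 6: 'a' vs 'a' => same
  Position 7: 'c' vs 'b' => differ
  Position 8: 'b' vs 'c' => differ
Total differences (Hamming distance): 6

6


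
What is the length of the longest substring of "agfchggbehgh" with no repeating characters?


Input: "agfchggbehgh"
Sliding window (track last position of each char):
  Position 0 ('a'): window [0,0] length 1 -- new best
  Position 1 ('g'): window [0,1] length 2 -- new best
  Position 2 ('f'): window [0,2] length 3 -- new best
  Position 3 ('c'): window [0,3] length 4 -- new best
  Position 4 ('h'): window [0,4] length 5 -- new best
  Position 5 ('g'): repeat (last at 1), move window start to 2
  Position 5 ('g'): window [2,5] length 4
  Position 6 ('g'): repeat (last at 5), move window start to 6
  Position 6 ('g'): window [6,6] length 1
  Position 7 ('b'): window [6,7] length 2
  Position 8 ('e'): window [6,8] length 3
  Position 9 ('h'): window [6,9] length 4
  Position 10 ('g'): repeat (last at 6), move window start to 7
  Position 10 ('g'): window [7,10] length 4
  Position 11 ('h'): repeat (last at 9), move window start to 10
  Position 11 ('h'): window [10,11] length 2
Longest substring with no repeats: "agfch" with length 5

5


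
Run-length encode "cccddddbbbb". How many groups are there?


Input: cccddddbbbb
Scanning for consecutive runs:
  Group 1: 'c' x 3 (positions 0-2)
  Group 2: 'd' x 4 (positions 3-6)
  Group 3: 'b' x 4 (positions 7-10)
Total groups: 3

3


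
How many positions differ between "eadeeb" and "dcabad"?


Comparing "eadeeb" and "dcabad" position by position:
  Position 0: 'e' vs 'd' => DIFFER
  Position 1: 'a' vs 'c' => DIFFER
  Position 2: 'd' vs 'a' => DIFFER
  Position 3: 'e' vs 'b' => DIFFER
  Position 4: 'e' vs 'a' => DIFFER
  Position 5: 'b' vs 'd' => DIFFER
Positions that differ: 6

6


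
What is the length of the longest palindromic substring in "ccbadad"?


Input: "ccbadad"
Checking substrings for palindromes:
  [3:6] "ada" (len 3) => palindrome
  [4:7] "dad" (len 3) => palindrome
  [0:2] "cc" (len 2) => palindrome
Longest palindromic substring: "ada" with length 3

3


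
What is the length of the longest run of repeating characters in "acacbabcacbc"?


Input: "acacbabcacbc"
Scanning for longest run:
  Position 1 ('c'): new char, reset run to 1
  Position 2 ('a'): new char, reset run to 1
  Position 3 ('c'): new char, reset run to 1
  Position 4 ('b'): new char, reset run to 1
  Position 5 ('a'): new char, reset run to 1
  Position 6 ('b'): new char, reset run to 1
  Position 7 ('c'): new char, reset run to 1
  Position 8 ('a'): new char, reset run to 1
  Position 9 ('c'): new char, reset run to 1
  Position 10 ('b'): new char, reset run to 1
  Position 11 ('c'): new char, reset run to 1
Longest run: 'a' with length 1

1


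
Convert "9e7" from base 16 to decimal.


Input: "9e7" in base 16
Positional expansion:
  Digit '9' (value 9) x 16^2 = 2304
  Digit 'e' (value 14) x 16^1 = 224
  Digit '7' (value 7) x 16^0 = 7
Sum = 2535

2535


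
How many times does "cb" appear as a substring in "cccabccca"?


Searching for "cb" in "cccabccca"
Scanning each position:
  Position 0: "cc" => no
  Position 1: "cc" => no
  Position 2: "ca" => no
  Position 3: "ab" => no
  Position 4: "bc" => no
  Position 5: "cc" => no
  Position 6: "cc" => no
  Position 7: "ca" => no
Total occurrences: 0

0


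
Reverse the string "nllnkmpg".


Input: nllnkmpg
Reading characters right to left:
  Position 7: 'g'
  Position 6: 'p'
  Position 5: 'm'
  Position 4: 'k'
  Position 3: 'n'
  Position 2: 'l'
  Position 1: 'l'
  Position 0: 'n'
Reversed: gpmknlln

gpmknlln


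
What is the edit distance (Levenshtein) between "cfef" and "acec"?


Computing edit distance: "cfef" -> "acec"
DP table:
           a    c    e    c
      0    1    2    3    4
  c   1    1    1    2    3
  f   2    2    2    2    3
  e   3    3    3    2    3
  f   4    4    4    3    3
Edit distance = dp[4][4] = 3

3


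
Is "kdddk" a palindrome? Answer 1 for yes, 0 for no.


Input: kdddk
Reversed: kdddk
  Compare pos 0 ('k') with pos 4 ('k'): match
  Compare pos 1 ('d') with pos 3 ('d'): match
Result: palindrome

1


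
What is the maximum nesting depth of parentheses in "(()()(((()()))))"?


Input: "(()()(((()()))))"
Tracking depth:
  Position 0 '(': depth becomes 1
  Position 1 '(': depth becomes 2
  Position 2 ')': depth becomes 1
  Position 3 '(': depth becomes 2
  Position 4 ')': depth becomes 1
  Position 5 '(': depth becomes 2
  Position 6 '(': depth becomes 3
  Position 7 '(': depth becomes 4
  Position 8 '(': depth becomes 5
  Position 9 ')': depth becomes 4
  Position 10 '(': depth becomes 5
  Position 11 ')': depth becomes 4
  Position 12 ')': depth becomes 3
  Position 13 ')': depth becomes 2
  Position 14 ')': depth becomes 1
  Position 15 ')': depth becomes 0
Maximum depth reached: 5

5


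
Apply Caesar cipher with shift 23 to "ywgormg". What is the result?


Caesar cipher: shift "ywgormg" by 23
  'y' (pos 24) + 23 = pos 21 = 'v'
  'w' (pos 22) + 23 = pos 19 = 't'
  'g' (pos 6) + 23 = pos 3 = 'd'
  'o' (pos 14) + 23 = pos 11 = 'l'
  'r' (pos 17) + 23 = pos 14 = 'o'
  'm' (pos 12) + 23 = pos 9 = 'j'
  'g' (pos 6) + 23 = pos 3 = 'd'
Result: vtdlojd

vtdlojd


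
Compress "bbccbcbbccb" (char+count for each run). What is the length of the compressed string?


Input: bbccbcbbccb
Runs:
  'b' x 2 => "b2"
  'c' x 2 => "c2"
  'b' x 1 => "b1"
  'c' x 1 => "c1"
  'b' x 2 => "b2"
  'c' x 2 => "c2"
  'b' x 1 => "b1"
Compressed: "b2c2b1c1b2c2b1"
Compressed length: 14

14


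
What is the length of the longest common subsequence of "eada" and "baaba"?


LCS of "eada" and "baaba"
DP table:
           b    a    a    b    a
      0    0    0    0    0    0
  e   0    0    0    0    0    0
  a   0    0    1    1    1    1
  d   0    0    1    1    1    1
  a   0    0    1    2    2    2
LCS length = dp[4][5] = 2

2


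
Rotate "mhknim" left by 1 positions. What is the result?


Input: "mhknim", rotate left by 1
First 1 characters: "m"
Remaining characters: "hknim"
Concatenate remaining + first: "hknim" + "m" = "hknimm"

hknimm


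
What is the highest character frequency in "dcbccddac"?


Input: dcbccddac
Character counts:
  'a': 1
  'b': 1
  'c': 4
  'd': 3
Maximum frequency: 4

4


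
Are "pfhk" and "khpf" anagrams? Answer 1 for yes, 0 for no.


Strings: "pfhk", "khpf"
Sorted first:  fhkp
Sorted second: fhkp
Sorted forms match => anagrams

1


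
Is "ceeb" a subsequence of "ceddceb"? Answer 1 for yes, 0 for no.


Check if "ceeb" is a subsequence of "ceddceb"
Greedy scan:
  Position 0 ('c'): matches sub[0] = 'c'
  Position 1 ('e'): matches sub[1] = 'e'
  Position 2 ('d'): no match needed
  Position 3 ('d'): no match needed
  Position 4 ('c'): no match needed
  Position 5 ('e'): matches sub[2] = 'e'
  Position 6 ('b'): matches sub[3] = 'b'
All 4 characters matched => is a subsequence

1


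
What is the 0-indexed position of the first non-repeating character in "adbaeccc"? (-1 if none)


Input: adbaeccc
Character frequencies:
  'a': 2
  'b': 1
  'c': 3
  'd': 1
  'e': 1
Scanning left to right for freq == 1:
  Position 0 ('a'): freq=2, skip
  Position 1 ('d'): unique! => answer = 1

1


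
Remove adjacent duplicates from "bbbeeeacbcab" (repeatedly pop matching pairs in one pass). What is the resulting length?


Input: bbbeeeacbcab
Stack-based adjacent duplicate removal:
  Read 'b': push. Stack: b
  Read 'b': matches stack top 'b' => pop. Stack: (empty)
  Read 'b': push. Stack: b
  Read 'e': push. Stack: be
  Read 'e': matches stack top 'e' => pop. Stack: b
  Read 'e': push. Stack: be
  Read 'a': push. Stack: bea
  Read 'c': push. Stack: beac
  Read 'b': push. Stack: beacb
  Read 'c': push. Stack: beacbc
  Read 'a': push. Stack: beacbca
  Read 'b': push. Stack: beacbcab
Final stack: "beacbcab" (length 8)

8


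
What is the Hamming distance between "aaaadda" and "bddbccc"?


Comparing "aaaadda" and "bddbccc" position by position:
  Position 0: 'a' vs 'b' => differ
  Position 1: 'a' vs 'd' => differ
  Position 2: 'a' vs 'd' => differ
  Position 3: 'a' vs 'b' => differ
  Position 4: 'd' vs 'c' => differ
  Position 5: 'd' vs 'c' => differ
  Position 6: 'a' vs 'c' => differ
Total differences (Hamming distance): 7

7


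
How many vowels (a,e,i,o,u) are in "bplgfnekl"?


Input: bplgfnekl
Checking each character:
  'b' at position 0: consonant
  'p' at position 1: consonant
  'l' at position 2: consonant
  'g' at position 3: consonant
  'f' at position 4: consonant
  'n' at position 5: consonant
  'e' at position 6: vowel (running total: 1)
  'k' at position 7: consonant
  'l' at position 8: consonant
Total vowels: 1

1


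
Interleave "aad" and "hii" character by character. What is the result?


Interleaving "aad" and "hii":
  Position 0: 'a' from first, 'h' from second => "ah"
  Position 1: 'a' from first, 'i' from second => "ai"
  Position 2: 'd' from first, 'i' from second => "di"
Result: ahaidi

ahaidi


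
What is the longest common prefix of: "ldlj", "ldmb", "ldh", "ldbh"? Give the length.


Words: ldlj, ldmb, ldh, ldbh
  Position 0: all 'l' => match
  Position 1: all 'd' => match
  Position 2: ('l', 'm', 'h', 'b') => mismatch, stop
LCP = "ld" (length 2)

2


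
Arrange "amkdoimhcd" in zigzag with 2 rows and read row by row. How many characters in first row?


Zigzag "amkdoimhcd" into 2 rows:
Placing characters:
  'a' => row 0
  'm' => row 1
  'k' => row 0
  'd' => row 1
  'o' => row 0
  'i' => row 1
  'm' => row 0
  'h' => row 1
  'c' => row 0
  'd' => row 1
Rows:
  Row 0: "akomc"
  Row 1: "mdihd"
First row length: 5

5


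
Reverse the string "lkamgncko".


Input: lkamgncko
Reading characters right to left:
  Position 8: 'o'
  Position 7: 'k'
  Position 6: 'c'
  Position 5: 'n'
  Position 4: 'g'
  Position 3: 'm'
  Position 2: 'a'
  Position 1: 'k'
  Position 0: 'l'
Reversed: okcngmakl

okcngmakl


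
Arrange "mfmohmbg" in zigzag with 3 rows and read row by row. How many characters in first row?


Zigzag "mfmohmbg" into 3 rows:
Placing characters:
  'm' => row 0
  'f' => row 1
  'm' => row 2
  'o' => row 1
  'h' => row 0
  'm' => row 1
  'b' => row 2
  'g' => row 1
Rows:
  Row 0: "mh"
  Row 1: "fomg"
  Row 2: "mb"
First row length: 2

2


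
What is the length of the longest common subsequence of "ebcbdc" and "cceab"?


LCS of "ebcbdc" and "cceab"
DP table:
           c    c    e    a    b
      0    0    0    0    0    0
  e   0    0    0    1    1    1
  b   0    0    0    1    1    2
  c   0    1    1    1    1    2
  b   0    1    1    1    1    2
  d   0    1    1    1    1    2
  c   0    1    2    2    2    2
LCS length = dp[6][5] = 2

2


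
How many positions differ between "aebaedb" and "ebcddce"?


Comparing "aebaedb" and "ebcddce" position by position:
  Position 0: 'a' vs 'e' => DIFFER
  Position 1: 'e' vs 'b' => DIFFER
  Position 2: 'b' vs 'c' => DIFFER
  Position 3: 'a' vs 'd' => DIFFER
  Position 4: 'e' vs 'd' => DIFFER
  Position 5: 'd' vs 'c' => DIFFER
  Position 6: 'b' vs 'e' => DIFFER
Positions that differ: 7

7


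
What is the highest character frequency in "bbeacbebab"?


Input: bbeacbebab
Character counts:
  'a': 2
  'b': 5
  'c': 1
  'e': 2
Maximum frequency: 5

5


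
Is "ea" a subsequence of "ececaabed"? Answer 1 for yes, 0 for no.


Check if "ea" is a subsequence of "ececaabed"
Greedy scan:
  Position 0 ('e'): matches sub[0] = 'e'
  Position 1 ('c'): no match needed
  Position 2 ('e'): no match needed
  Position 3 ('c'): no match needed
  Position 4 ('a'): matches sub[1] = 'a'
  Position 5 ('a'): no match needed
  Position 6 ('b'): no match needed
  Position 7 ('e'): no match needed
  Position 8 ('d'): no match needed
All 2 characters matched => is a subsequence

1


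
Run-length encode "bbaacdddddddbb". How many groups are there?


Input: bbaacdddddddbb
Scanning for consecutive runs:
  Group 1: 'b' x 2 (positions 0-1)
  Group 2: 'a' x 2 (positions 2-3)
  Group 3: 'c' x 1 (positions 4-4)
  Group 4: 'd' x 7 (positions 5-11)
  Group 5: 'b' x 2 (positions 12-13)
Total groups: 5

5


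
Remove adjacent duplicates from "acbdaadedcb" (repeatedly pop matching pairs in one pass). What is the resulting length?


Input: acbdaadedcb
Stack-based adjacent duplicate removal:
  Read 'a': push. Stack: a
  Read 'c': push. Stack: ac
  Read 'b': push. Stack: acb
  Read 'd': push. Stack: acbd
  Read 'a': push. Stack: acbda
  Read 'a': matches stack top 'a' => pop. Stack: acbd
  Read 'd': matches stack top 'd' => pop. Stack: acb
  Read 'e': push. Stack: acbe
  Read 'd': push. Stack: acbed
  Read 'c': push. Stack: acbedc
  Read 'b': push. Stack: acbedcb
Final stack: "acbedcb" (length 7)

7


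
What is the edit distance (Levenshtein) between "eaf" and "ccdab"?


Computing edit distance: "eaf" -> "ccdab"
DP table:
           c    c    d    a    b
      0    1    2    3    4    5
  e   1    1    2    3    4    5
  a   2    2    2    3    3    4
  f   3    3    3    3    4    4
Edit distance = dp[3][5] = 4

4


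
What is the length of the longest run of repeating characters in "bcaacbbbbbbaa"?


Input: "bcaacbbbbbbaa"
Scanning for longest run:
  Position 1 ('c'): new char, reset run to 1
  Position 2 ('a'): new char, reset run to 1
  Position 3 ('a'): continues run of 'a', length=2
  Position 4 ('c'): new char, reset run to 1
  Position 5 ('b'): new char, reset run to 1
  Position 6 ('b'): continues run of 'b', length=2
  Position 7 ('b'): continues run of 'b', length=3
  Position 8 ('b'): continues run of 'b', length=4
  Position 9 ('b'): continues run of 'b', length=5
  Position 10 ('b'): continues run of 'b', length=6
  Position 11 ('a'): new char, reset run to 1
  Position 12 ('a'): continues run of 'a', length=2
Longest run: 'b' with length 6

6


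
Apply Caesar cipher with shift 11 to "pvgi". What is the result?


Caesar cipher: shift "pvgi" by 11
  'p' (pos 15) + 11 = pos 0 = 'a'
  'v' (pos 21) + 11 = pos 6 = 'g'
  'g' (pos 6) + 11 = pos 17 = 'r'
  'i' (pos 8) + 11 = pos 19 = 't'
Result: agrt

agrt


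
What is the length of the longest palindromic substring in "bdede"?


Input: "bdede"
Checking substrings for palindromes:
  [1:4] "ded" (len 3) => palindrome
  [2:5] "ede" (len 3) => palindrome
Longest palindromic substring: "ded" with length 3

3


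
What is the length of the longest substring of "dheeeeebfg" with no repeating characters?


Input: "dheeeeebfg"
Sliding window (track last position of each char):
  Position 0 ('d'): window [0,0] length 1 -- new best
  Position 1 ('h'): window [0,1] length 2 -- new best
  Position 2 ('e'): window [0,2] length 3 -- new best
  Position 3 ('e'): repeat (last at 2), move window start to 3
  Position 3 ('e'): window [3,3] length 1
  Position 4 ('e'): repeat (last at 3), move window start to 4
  Position 4 ('e'): window [4,4] length 1
  Position 5 ('e'): repeat (last at 4), move window start to 5
  Position 5 ('e'): window [5,5] length 1
  Position 6 ('e'): repeat (last at 5), move window start to 6
  Position 6 ('e'): window [6,6] length 1
  Position 7 ('b'): window [6,7] length 2
  Position 8 ('f'): window [6,8] length 3
  Position 9 ('g'): window [6,9] length 4 -- new best
Longest substring with no repeats: "ebfg" with length 4

4


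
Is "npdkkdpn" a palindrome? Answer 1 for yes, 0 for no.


Input: npdkkdpn
Reversed: npdkkdpn
  Compare pos 0 ('n') with pos 7 ('n'): match
  Compare pos 1 ('p') with pos 6 ('p'): match
  Compare pos 2 ('d') with pos 5 ('d'): match
  Compare pos 3 ('k') with pos 4 ('k'): match
Result: palindrome

1


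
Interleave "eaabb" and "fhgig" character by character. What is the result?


Interleaving "eaabb" and "fhgig":
  Position 0: 'e' from first, 'f' from second => "ef"
  Position 1: 'a' from first, 'h' from second => "ah"
  Position 2: 'a' from first, 'g' from second => "ag"
  Position 3: 'b' from first, 'i' from second => "bi"
  Position 4: 'b' from first, 'g' from second => "bg"
Result: efahagbibg

efahagbibg


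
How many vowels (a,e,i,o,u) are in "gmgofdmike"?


Input: gmgofdmike
Checking each character:
  'g' at position 0: consonant
  'm' at position 1: consonant
  'g' at position 2: consonant
  'o' at position 3: vowel (running total: 1)
  'f' at position 4: consonant
  'd' at position 5: consonant
  'm' at position 6: consonant
  'i' at position 7: vowel (running total: 2)
  'k' at position 8: consonant
  'e' at position 9: vowel (running total: 3)
Total vowels: 3

3


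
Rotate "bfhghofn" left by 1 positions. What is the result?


Input: "bfhghofn", rotate left by 1
First 1 characters: "b"
Remaining characters: "fhghofn"
Concatenate remaining + first: "fhghofn" + "b" = "fhghofnb"

fhghofnb


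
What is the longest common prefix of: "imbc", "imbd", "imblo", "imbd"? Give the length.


Words: imbc, imbd, imblo, imbd
  Position 0: all 'i' => match
  Position 1: all 'm' => match
  Position 2: all 'b' => match
  Position 3: ('c', 'd', 'l', 'd') => mismatch, stop
LCP = "imb" (length 3)

3


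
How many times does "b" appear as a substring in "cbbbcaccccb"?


Searching for "b" in "cbbbcaccccb"
Scanning each position:
  Position 0: "c" => no
  Position 1: "b" => MATCH
  Position 2: "b" => MATCH
  Position 3: "b" => MATCH
  Position 4: "c" => no
  Position 5: "a" => no
  Position 6: "c" => no
  Position 7: "c" => no
  Position 8: "c" => no
  Position 9: "c" => no
  Position 10: "b" => MATCH
Total occurrences: 4

4


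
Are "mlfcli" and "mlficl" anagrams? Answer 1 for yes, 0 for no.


Strings: "mlfcli", "mlficl"
Sorted first:  cfillm
Sorted second: cfillm
Sorted forms match => anagrams

1


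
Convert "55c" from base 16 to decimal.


Input: "55c" in base 16
Positional expansion:
  Digit '5' (value 5) x 16^2 = 1280
  Digit '5' (value 5) x 16^1 = 80
  Digit 'c' (value 12) x 16^0 = 12
Sum = 1372

1372


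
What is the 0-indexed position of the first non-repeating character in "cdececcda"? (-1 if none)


Input: cdececcda
Character frequencies:
  'a': 1
  'c': 4
  'd': 2
  'e': 2
Scanning left to right for freq == 1:
  Position 0 ('c'): freq=4, skip
  Position 1 ('d'): freq=2, skip
  Position 2 ('e'): freq=2, skip
  Position 3 ('c'): freq=4, skip
  Position 4 ('e'): freq=2, skip
  Position 5 ('c'): freq=4, skip
  Position 6 ('c'): freq=4, skip
  Position 7 ('d'): freq=2, skip
  Position 8 ('a'): unique! => answer = 8

8


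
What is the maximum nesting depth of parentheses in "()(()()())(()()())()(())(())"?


Input: "()(()()())(()()())()(())(())"
Tracking depth:
  Position 0 '(': depth becomes 1
  Position 1 ')': depth becomes 0
  Position 2 '(': depth becomes 1
  Position 3 '(': depth becomes 2
  Position 4 ')': depth becomes 1
  Position 5 '(': depth becomes 2
  Position 6 ')': depth becomes 1
  Position 7 '(': depth becomes 2
  Position 8 ')': depth becomes 1
  Position 9 ')': depth becomes 0
  Position 10 '(': depth becomes 1
  Position 11 '(': depth becomes 2
  Position 12 ')': depth becomes 1
  Position 13 '(': depth becomes 2
  Position 14 ')': depth becomes 1
  Position 15 '(': depth becomes 2
  Position 16 ')': depth becomes 1
  Position 17 ')': depth becomes 0
  Position 18 '(': depth becomes 1
  Position 19 ')': depth becomes 0
  Position 20 '(': depth becomes 1
  Position 21 '(': depth becomes 2
  Position 22 ')': depth becomes 1
  Position 23 ')': depth becomes 0
  Position 24 '(': depth becomes 1
  Position 25 '(': depth becomes 2
  Position 26 ')': depth becomes 1
  Position 27 ')': depth becomes 0
Maximum depth reached: 2

2


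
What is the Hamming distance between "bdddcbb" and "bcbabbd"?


Comparing "bdddcbb" and "bcbabbd" position by position:
  Position 0: 'b' vs 'b' => same
  Position 1: 'd' vs 'c' => differ
  Position 2: 'd' vs 'b' => differ
  Position 3: 'd' vs 'a' => differ
  Position 4: 'c' vs 'b' => differ
  Position 5: 'b' vs 'b' => same
  Position 6: 'b' vs 'd' => differ
Total differences (Hamming distance): 5

5


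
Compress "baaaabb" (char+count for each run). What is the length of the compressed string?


Input: baaaabb
Runs:
  'b' x 1 => "b1"
  'a' x 4 => "a4"
  'b' x 2 => "b2"
Compressed: "b1a4b2"
Compressed length: 6

6


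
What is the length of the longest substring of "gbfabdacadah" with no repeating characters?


Input: "gbfabdacadah"
Sliding window (track last position of each char):
  Position 0 ('g'): window [0,0] length 1 -- new best
  Position 1 ('b'): window [0,1] length 2 -- new best
  Position 2 ('f'): window [0,2] length 3 -- new best
  Position 3 ('a'): window [0,3] length 4 -- new best
  Position 4 ('b'): repeat (last at 1), move window start to 2
  Position 4 ('b'): window [2,4] length 3
  Position 5 ('d'): window [2,5] length 4
  Position 6 ('a'): repeat (last at 3), move window start to 4
  Position 6 ('a'): window [4,6] length 3
  Position 7 ('c'): window [4,7] length 4
  Position 8 ('a'): repeat (last at 6), move window start to 7
  Position 8 ('a'): window [7,8] length 2
  Position 9 ('d'): window [7,9] length 3
  Position 10 ('a'): repeat (last at 8), move window start to 9
  Position 10 ('a'): window [9,10] length 2
  Position 11 ('h'): window [9,11] length 3
Longest substring with no repeats: "gbfa" with length 4

4


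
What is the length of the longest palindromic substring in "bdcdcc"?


Input: "bdcdcc"
Checking substrings for palindromes:
  [1:4] "dcd" (len 3) => palindrome
  [2:5] "cdc" (len 3) => palindrome
  [4:6] "cc" (len 2) => palindrome
Longest palindromic substring: "dcd" with length 3

3


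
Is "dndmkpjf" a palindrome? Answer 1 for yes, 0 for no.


Input: dndmkpjf
Reversed: fjpkmdnd
  Compare pos 0 ('d') with pos 7 ('f'): MISMATCH
  Compare pos 1 ('n') with pos 6 ('j'): MISMATCH
  Compare pos 2 ('d') with pos 5 ('p'): MISMATCH
  Compare pos 3 ('m') with pos 4 ('k'): MISMATCH
Result: not a palindrome

0


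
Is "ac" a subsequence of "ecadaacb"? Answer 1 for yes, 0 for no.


Check if "ac" is a subsequence of "ecadaacb"
Greedy scan:
  Position 0 ('e'): no match needed
  Position 1 ('c'): no match needed
  Position 2 ('a'): matches sub[0] = 'a'
  Position 3 ('d'): no match needed
  Position 4 ('a'): no match needed
  Position 5 ('a'): no match needed
  Position 6 ('c'): matches sub[1] = 'c'
  Position 7 ('b'): no match needed
All 2 characters matched => is a subsequence

1


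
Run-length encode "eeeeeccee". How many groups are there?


Input: eeeeeccee
Scanning for consecutive runs:
  Group 1: 'e' x 5 (positions 0-4)
  Group 2: 'c' x 2 (positions 5-6)
  Group 3: 'e' x 2 (positions 7-8)
Total groups: 3

3


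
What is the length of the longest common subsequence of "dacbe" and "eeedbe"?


LCS of "dacbe" and "eeedbe"
DP table:
           e    e    e    d    b    e
      0    0    0    0    0    0    0
  d   0    0    0    0    1    1    1
  a   0    0    0    0    1    1    1
  c   0    0    0    0    1    1    1
  b   0    0    0    0    1    2    2
  e   0    1    1    1    1    2    3
LCS length = dp[5][6] = 3

3


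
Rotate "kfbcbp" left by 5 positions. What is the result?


Input: "kfbcbp", rotate left by 5
First 5 characters: "kfbcb"
Remaining characters: "p"
Concatenate remaining + first: "p" + "kfbcb" = "pkfbcb"

pkfbcb


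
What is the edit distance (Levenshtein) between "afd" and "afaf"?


Computing edit distance: "afd" -> "afaf"
DP table:
           a    f    a    f
      0    1    2    3    4
  a   1    0    1    2    3
  f   2    1    0    1    2
  d   3    2    1    1    2
Edit distance = dp[3][4] = 2

2


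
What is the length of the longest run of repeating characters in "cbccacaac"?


Input: "cbccacaac"
Scanning for longest run:
  Position 1 ('b'): new char, reset run to 1
  Position 2 ('c'): new char, reset run to 1
  Position 3 ('c'): continues run of 'c', length=2
  Position 4 ('a'): new char, reset run to 1
  Position 5 ('c'): new char, reset run to 1
  Position 6 ('a'): new char, reset run to 1
  Position 7 ('a'): continues run of 'a', length=2
  Position 8 ('c'): new char, reset run to 1
Longest run: 'c' with length 2

2


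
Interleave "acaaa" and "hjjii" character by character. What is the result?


Interleaving "acaaa" and "hjjii":
  Position 0: 'a' from first, 'h' from second => "ah"
  Position 1: 'c' from first, 'j' from second => "cj"
  Position 2: 'a' from first, 'j' from second => "aj"
  Position 3: 'a' from first, 'i' from second => "ai"
  Position 4: 'a' from first, 'i' from second => "ai"
Result: ahcjajaiai

ahcjajaiai


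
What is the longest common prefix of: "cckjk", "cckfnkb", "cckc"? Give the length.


Words: cckjk, cckfnkb, cckc
  Position 0: all 'c' => match
  Position 1: all 'c' => match
  Position 2: all 'k' => match
  Position 3: ('j', 'f', 'c') => mismatch, stop
LCP = "cck" (length 3)

3


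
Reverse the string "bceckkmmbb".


Input: bceckkmmbb
Reading characters right to left:
  Position 9: 'b'
  Position 8: 'b'
  Position 7: 'm'
  Position 6: 'm'
  Position 5: 'k'
  Position 4: 'k'
  Position 3: 'c'
  Position 2: 'e'
  Position 1: 'c'
  Position 0: 'b'
Reversed: bbmmkkcecb

bbmmkkcecb


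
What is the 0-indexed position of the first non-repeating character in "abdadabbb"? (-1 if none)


Input: abdadabbb
Character frequencies:
  'a': 3
  'b': 4
  'd': 2
Scanning left to right for freq == 1:
  Position 0 ('a'): freq=3, skip
  Position 1 ('b'): freq=4, skip
  Position 2 ('d'): freq=2, skip
  Position 3 ('a'): freq=3, skip
  Position 4 ('d'): freq=2, skip
  Position 5 ('a'): freq=3, skip
  Position 6 ('b'): freq=4, skip
  Position 7 ('b'): freq=4, skip
  Position 8 ('b'): freq=4, skip
  No unique character found => answer = -1

-1


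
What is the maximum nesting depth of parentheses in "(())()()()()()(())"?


Input: "(())()()()()()(())"
Tracking depth:
  Position 0 '(': depth becomes 1
  Position 1 '(': depth becomes 2
  Position 2 ')': depth becomes 1
  Position 3 ')': depth becomes 0
  Position 4 '(': depth becomes 1
  Position 5 ')': depth becomes 0
  Position 6 '(': depth becomes 1
  Position 7 ')': depth becomes 0
  Position 8 '(': depth becomes 1
  Position 9 ')': depth becomes 0
  Position 10 '(': depth becomes 1
  Position 11 ')': depth becomes 0
  Position 12 '(': depth becomes 1
  Position 13 ')': depth becomes 0
  Position 14 '(': depth becomes 1
  Position 15 '(': depth becomes 2
  Position 16 ')': depth becomes 1
  Position 17 ')': depth becomes 0
Maximum depth reached: 2

2
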